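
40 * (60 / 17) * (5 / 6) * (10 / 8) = 147.06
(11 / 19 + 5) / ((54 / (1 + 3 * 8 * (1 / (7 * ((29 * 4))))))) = 583 / 5481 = 0.11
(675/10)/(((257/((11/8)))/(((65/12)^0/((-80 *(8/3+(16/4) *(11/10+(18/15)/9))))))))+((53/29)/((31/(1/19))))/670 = -443743049/752941411840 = -0.00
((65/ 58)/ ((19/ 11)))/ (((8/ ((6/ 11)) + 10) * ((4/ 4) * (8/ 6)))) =6435/ 326192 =0.02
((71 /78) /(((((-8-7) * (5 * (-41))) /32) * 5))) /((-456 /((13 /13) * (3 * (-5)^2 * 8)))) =-1136 /455715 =-0.00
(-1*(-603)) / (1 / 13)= 7839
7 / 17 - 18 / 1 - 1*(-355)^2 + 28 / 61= -130705688 / 1037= -126042.13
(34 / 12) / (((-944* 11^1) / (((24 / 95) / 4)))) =-17 / 986480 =-0.00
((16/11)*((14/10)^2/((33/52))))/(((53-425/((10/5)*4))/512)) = -166985728/9075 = -18400.63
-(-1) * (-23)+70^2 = 4877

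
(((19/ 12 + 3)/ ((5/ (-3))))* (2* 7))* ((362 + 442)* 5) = -154770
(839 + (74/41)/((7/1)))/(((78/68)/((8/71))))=82.44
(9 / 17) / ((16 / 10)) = 45 / 136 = 0.33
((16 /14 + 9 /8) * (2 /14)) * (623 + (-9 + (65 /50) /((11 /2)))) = 4290441 /21560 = 199.00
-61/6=-10.17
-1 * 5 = -5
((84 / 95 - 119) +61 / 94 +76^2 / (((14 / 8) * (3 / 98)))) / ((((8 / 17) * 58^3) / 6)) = 49050357431 / 6969400640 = 7.04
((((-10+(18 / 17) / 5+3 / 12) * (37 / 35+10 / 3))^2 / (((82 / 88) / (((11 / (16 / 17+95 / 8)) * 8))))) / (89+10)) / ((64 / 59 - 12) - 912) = -644700380921476 / 4558296978151875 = -0.14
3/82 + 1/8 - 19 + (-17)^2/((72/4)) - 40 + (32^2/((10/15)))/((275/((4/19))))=-41.61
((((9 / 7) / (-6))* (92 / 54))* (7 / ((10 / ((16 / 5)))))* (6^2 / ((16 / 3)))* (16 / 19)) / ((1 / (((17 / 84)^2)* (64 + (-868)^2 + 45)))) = -10017467702 / 69825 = -143465.34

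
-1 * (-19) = 19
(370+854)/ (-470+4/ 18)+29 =27899/ 1057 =26.39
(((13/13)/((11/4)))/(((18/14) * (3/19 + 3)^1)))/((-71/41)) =-5453/105435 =-0.05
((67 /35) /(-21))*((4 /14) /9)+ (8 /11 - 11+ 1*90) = 40608011 /509355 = 79.72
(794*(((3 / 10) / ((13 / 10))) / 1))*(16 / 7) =38112 / 91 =418.81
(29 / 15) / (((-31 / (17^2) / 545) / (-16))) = 14616464 / 93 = 157166.28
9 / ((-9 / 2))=-2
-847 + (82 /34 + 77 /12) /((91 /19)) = -15689489 /18564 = -845.16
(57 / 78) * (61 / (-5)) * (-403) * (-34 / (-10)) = 610793 / 50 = 12215.86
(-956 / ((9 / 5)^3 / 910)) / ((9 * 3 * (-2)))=54372500 / 19683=2762.41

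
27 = 27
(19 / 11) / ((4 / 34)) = 323 / 22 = 14.68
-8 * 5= -40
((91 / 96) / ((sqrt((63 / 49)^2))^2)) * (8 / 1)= 4459 / 972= 4.59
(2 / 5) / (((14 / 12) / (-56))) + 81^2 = 32709 / 5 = 6541.80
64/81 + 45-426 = -30797/81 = -380.21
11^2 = 121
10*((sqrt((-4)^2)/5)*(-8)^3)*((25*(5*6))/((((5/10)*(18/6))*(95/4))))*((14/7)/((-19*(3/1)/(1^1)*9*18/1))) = 1638400/87723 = 18.68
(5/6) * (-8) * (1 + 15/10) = -50/3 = -16.67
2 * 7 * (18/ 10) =126/ 5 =25.20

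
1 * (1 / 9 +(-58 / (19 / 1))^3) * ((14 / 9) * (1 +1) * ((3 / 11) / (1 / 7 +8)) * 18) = -685666408 / 12901779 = -53.15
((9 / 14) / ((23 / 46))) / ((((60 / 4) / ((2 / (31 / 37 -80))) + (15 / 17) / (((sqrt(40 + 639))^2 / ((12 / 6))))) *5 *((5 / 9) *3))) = -1098234 / 4226162375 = -0.00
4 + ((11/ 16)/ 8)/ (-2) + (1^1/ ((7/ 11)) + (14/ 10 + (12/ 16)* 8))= 115839/ 8960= 12.93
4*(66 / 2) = 132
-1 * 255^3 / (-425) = 39015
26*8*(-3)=-624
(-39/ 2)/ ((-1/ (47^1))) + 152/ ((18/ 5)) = 17257/ 18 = 958.72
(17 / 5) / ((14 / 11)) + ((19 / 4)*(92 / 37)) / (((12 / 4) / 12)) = 129279 / 2590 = 49.91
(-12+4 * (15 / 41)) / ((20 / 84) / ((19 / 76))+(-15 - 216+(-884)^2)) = -9072 / 672635545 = -0.00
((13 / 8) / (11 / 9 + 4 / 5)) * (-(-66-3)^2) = -214245 / 56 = -3825.80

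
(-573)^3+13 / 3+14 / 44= -12416745815 / 66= -188132512.35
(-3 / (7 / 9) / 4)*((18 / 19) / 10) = -0.09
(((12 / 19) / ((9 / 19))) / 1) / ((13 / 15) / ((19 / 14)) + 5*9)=380 / 13007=0.03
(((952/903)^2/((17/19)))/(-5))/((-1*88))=2584/915255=0.00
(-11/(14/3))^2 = 1089/196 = 5.56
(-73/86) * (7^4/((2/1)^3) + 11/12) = -527425/2064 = -255.54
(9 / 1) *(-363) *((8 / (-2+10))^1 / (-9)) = 363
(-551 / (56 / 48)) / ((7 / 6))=-19836 / 49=-404.82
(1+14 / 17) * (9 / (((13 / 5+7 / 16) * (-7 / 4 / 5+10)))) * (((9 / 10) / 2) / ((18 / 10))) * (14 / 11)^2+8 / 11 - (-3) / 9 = 1.29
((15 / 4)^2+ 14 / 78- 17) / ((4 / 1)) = -1721 / 2496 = -0.69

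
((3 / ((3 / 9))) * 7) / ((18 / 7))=49 / 2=24.50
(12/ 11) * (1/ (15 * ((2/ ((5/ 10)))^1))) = 1/ 55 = 0.02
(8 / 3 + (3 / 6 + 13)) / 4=97 / 24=4.04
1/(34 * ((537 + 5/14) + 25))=7/133841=0.00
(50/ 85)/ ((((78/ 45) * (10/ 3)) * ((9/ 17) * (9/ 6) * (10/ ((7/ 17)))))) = 7/ 1326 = 0.01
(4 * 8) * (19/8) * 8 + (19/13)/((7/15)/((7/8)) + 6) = 774877/1274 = 608.22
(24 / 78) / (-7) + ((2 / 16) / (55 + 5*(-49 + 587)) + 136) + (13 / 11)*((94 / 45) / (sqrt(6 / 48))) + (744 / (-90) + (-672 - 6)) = -219943729 / 399672 + 2444*sqrt(2) / 495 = -543.33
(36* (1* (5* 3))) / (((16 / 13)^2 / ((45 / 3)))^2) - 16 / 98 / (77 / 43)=3273224198779 / 61816832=52950.37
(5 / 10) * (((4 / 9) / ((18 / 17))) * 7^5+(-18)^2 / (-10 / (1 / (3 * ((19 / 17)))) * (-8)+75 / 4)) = 1858899527 / 526905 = 3527.96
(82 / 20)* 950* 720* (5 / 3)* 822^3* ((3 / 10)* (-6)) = -4672794324873600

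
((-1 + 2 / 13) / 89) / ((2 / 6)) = -33 / 1157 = -0.03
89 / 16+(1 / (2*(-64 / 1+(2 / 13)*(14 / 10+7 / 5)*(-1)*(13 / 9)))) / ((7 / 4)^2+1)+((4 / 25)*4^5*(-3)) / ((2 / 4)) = -3695263141 / 3780400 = -977.48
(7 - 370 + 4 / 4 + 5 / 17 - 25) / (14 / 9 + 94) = -29583 / 7310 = -4.05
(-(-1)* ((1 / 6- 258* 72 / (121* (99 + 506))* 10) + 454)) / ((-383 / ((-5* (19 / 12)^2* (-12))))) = -71611232465 / 403740216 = -177.37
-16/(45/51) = -272/15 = -18.13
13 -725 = -712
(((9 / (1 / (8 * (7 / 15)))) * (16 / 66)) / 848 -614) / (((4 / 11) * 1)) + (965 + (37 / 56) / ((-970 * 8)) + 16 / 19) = -722.63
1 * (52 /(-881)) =-52 /881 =-0.06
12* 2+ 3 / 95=2283 / 95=24.03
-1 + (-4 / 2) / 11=-13 / 11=-1.18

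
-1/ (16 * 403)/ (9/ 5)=-5/ 58032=-0.00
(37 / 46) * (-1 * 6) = -111 / 23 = -4.83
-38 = -38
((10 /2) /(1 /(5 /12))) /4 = 0.52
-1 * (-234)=234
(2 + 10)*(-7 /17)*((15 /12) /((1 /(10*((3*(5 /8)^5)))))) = -4921875 /278528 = -17.67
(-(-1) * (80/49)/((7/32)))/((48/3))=160/343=0.47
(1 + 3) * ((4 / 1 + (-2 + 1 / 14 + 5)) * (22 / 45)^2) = 6.76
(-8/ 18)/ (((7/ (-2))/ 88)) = 704/ 63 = 11.17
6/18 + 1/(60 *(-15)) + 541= 487199/900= 541.33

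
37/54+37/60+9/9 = 1243/540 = 2.30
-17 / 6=-2.83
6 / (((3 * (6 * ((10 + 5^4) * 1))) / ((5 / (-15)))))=-1 / 5715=-0.00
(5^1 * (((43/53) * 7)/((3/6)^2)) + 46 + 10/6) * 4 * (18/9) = 205112/159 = 1290.01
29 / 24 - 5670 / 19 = -135529 / 456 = -297.21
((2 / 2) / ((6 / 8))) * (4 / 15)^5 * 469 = 1921024 / 2278125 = 0.84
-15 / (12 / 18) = -45 / 2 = -22.50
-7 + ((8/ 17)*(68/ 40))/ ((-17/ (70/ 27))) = -3269/ 459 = -7.12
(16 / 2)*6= 48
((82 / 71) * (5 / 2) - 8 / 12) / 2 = 473 / 426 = 1.11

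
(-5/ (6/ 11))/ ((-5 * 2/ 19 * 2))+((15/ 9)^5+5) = 51649/ 1944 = 26.57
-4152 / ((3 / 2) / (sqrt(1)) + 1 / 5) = -41520 / 17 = -2442.35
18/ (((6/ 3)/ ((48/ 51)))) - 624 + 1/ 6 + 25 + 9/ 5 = -300167/ 510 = -588.56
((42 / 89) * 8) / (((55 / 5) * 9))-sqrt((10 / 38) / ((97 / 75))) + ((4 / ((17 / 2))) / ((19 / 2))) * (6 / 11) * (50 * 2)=2599376 / 948651-5 * sqrt(27645) / 1843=2.29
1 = 1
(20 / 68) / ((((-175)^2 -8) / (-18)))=-90 / 520489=-0.00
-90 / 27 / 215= -2 / 129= -0.02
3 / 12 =1 / 4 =0.25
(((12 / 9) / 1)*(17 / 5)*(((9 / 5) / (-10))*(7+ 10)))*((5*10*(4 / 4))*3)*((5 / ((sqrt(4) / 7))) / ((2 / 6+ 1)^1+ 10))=-3213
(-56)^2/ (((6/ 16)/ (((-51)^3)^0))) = 25088/ 3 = 8362.67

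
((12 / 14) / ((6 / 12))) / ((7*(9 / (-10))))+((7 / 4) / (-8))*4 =-1349 / 1176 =-1.15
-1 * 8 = -8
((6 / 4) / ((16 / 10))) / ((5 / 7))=21 / 16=1.31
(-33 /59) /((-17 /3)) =99 /1003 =0.10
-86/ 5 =-17.20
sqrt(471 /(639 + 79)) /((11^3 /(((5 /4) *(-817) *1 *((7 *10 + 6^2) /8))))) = -216505 *sqrt(338178) /15290528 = -8.23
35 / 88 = 0.40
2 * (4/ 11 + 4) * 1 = 8.73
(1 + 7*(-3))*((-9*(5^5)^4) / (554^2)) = 4291534423828125 / 76729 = 55931061578.13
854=854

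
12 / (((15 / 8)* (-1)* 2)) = -16 / 5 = -3.20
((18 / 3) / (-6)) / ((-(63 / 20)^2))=400 / 3969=0.10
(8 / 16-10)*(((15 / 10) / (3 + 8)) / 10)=-57 / 440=-0.13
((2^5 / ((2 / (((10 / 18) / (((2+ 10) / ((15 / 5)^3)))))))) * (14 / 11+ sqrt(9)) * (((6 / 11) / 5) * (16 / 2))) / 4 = 2256 / 121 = 18.64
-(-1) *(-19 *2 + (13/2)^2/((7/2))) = -363/14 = -25.93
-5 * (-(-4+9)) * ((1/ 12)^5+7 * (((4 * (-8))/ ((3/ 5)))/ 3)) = -774143975/ 248832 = -3111.11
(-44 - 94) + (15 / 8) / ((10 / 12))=-543 / 4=-135.75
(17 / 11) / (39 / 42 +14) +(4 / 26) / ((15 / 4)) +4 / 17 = 2894854 / 7621185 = 0.38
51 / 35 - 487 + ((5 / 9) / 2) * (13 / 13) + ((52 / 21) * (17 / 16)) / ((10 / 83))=-463.43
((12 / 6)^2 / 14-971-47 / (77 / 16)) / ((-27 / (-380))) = -28688860 / 2079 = -13799.36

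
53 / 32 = 1.66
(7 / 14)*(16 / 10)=4 / 5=0.80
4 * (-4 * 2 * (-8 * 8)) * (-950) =-1945600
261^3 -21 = 17779560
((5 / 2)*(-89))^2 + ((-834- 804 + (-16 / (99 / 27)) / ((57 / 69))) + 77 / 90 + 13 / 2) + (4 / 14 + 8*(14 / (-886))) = 5584552304941 / 116659620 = 47870.48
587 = 587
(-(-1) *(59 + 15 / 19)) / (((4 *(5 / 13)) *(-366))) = -1846 / 17385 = -0.11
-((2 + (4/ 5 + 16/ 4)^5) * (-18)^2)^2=-682627683948.45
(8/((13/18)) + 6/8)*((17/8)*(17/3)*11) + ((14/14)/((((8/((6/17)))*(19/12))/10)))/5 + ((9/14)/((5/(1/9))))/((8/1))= 7367682453/4702880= 1566.63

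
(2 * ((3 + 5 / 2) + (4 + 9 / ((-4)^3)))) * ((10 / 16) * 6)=8985 / 128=70.20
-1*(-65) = 65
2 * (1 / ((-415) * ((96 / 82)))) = -41 / 9960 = -0.00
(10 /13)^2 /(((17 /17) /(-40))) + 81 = 9689 /169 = 57.33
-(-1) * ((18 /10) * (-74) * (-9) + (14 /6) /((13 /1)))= 233801 /195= 1198.98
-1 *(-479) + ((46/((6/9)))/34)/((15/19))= 481.57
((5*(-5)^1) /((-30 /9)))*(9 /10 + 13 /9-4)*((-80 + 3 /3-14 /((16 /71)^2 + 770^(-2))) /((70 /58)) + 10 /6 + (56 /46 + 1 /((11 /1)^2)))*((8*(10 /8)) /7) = 1923021284772532111 /372578363403246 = 5161.39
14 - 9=5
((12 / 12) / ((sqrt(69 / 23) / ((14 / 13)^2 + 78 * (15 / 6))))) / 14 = 33151 * sqrt(3) / 7098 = 8.09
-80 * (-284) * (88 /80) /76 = 6248 /19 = 328.84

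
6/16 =3/8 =0.38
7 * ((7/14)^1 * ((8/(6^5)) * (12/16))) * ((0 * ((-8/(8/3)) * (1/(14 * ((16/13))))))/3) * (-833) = 0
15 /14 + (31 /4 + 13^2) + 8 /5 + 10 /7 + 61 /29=106113 /580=182.95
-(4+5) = -9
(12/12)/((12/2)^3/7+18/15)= 35/1122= 0.03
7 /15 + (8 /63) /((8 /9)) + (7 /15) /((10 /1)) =689 /1050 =0.66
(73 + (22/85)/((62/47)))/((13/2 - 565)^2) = 771488/3287660515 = 0.00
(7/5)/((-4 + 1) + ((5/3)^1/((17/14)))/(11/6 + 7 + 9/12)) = -2737/5585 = -0.49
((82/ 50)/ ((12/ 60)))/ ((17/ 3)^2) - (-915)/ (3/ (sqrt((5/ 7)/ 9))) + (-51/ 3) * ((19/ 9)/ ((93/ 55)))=-25361572/ 1209465 + 305 * sqrt(35)/ 21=64.95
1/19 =0.05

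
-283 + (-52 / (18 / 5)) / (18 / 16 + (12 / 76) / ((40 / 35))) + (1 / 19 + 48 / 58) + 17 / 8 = -291.43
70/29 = 2.41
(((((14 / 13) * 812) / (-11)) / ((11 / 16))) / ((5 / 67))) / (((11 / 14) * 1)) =-170610944 / 86515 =-1972.04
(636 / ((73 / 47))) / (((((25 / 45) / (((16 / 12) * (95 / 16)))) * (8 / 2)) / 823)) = 350565903 / 292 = 1200568.16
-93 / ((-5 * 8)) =93 / 40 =2.32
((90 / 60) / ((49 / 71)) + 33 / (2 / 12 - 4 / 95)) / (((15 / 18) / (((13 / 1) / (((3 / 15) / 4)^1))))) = 289926468 / 3479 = 83336.15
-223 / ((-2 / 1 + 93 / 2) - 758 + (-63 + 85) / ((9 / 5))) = 4014 / 12623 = 0.32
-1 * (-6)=6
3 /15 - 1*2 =-9 /5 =-1.80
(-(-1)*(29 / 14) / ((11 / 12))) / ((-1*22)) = -87 / 847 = -0.10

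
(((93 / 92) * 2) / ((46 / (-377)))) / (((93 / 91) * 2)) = -34307 / 4232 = -8.11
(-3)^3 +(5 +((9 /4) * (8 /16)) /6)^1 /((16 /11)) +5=-4719 /256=-18.43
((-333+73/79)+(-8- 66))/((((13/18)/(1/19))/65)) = -2887200/1501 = -1923.52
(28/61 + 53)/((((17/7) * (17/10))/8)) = 1826160/17629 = 103.59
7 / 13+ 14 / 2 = 98 / 13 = 7.54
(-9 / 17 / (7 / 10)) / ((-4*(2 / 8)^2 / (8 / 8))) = 360 / 119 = 3.03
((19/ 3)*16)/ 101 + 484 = 146956/ 303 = 485.00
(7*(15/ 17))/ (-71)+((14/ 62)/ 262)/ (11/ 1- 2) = -7666841/ 88229286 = -0.09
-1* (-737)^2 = -543169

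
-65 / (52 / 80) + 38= -62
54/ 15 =18/ 5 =3.60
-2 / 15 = -0.13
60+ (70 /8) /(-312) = 74845 /1248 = 59.97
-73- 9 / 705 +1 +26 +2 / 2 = -10578 / 235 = -45.01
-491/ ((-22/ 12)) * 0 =0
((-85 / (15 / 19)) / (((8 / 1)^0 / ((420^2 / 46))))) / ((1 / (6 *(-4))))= 227908800 / 23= 9909078.26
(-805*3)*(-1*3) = 7245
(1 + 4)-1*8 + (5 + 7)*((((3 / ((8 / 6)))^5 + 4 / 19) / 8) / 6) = 892555 / 77824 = 11.47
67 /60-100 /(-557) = 43319 /33420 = 1.30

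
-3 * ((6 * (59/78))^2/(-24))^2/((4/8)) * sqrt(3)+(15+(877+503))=1387.35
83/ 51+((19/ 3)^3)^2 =799800146/ 12393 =64536.44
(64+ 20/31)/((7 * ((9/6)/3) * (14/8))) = 16032/1519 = 10.55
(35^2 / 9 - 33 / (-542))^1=136.17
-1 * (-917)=917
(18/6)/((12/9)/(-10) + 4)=45/58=0.78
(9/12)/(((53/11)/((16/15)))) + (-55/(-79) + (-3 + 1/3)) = -113327/62805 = -1.80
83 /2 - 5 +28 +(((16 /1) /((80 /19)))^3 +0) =29843 /250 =119.37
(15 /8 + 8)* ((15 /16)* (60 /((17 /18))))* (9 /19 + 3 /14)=29275425 /72352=404.62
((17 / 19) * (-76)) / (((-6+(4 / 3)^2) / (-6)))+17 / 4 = -7021 / 76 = -92.38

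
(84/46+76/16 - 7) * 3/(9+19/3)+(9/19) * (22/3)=272643/80408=3.39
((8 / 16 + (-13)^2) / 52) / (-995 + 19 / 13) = -339 / 103328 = -0.00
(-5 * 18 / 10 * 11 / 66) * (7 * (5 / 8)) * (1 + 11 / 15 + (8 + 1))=-1127 / 16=-70.44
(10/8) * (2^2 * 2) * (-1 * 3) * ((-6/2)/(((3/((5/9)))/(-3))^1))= -50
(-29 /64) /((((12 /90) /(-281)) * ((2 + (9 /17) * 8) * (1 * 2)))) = 2077995 /27136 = 76.58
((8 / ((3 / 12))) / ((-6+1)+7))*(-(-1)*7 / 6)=56 / 3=18.67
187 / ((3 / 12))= 748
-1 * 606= -606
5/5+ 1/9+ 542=4888/9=543.11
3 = 3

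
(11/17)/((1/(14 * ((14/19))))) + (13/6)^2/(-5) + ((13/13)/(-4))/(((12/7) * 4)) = 5.70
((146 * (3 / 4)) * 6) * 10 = 6570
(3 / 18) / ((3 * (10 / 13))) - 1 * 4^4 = -46067 / 180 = -255.93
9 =9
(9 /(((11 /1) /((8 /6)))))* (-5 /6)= -10 /11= -0.91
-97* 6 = -582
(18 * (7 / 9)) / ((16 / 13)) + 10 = 171 / 8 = 21.38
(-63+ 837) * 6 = 4644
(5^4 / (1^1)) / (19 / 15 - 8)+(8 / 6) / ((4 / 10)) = -27115 / 303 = -89.49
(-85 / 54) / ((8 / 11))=-935 / 432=-2.16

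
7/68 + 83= 5651/68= 83.10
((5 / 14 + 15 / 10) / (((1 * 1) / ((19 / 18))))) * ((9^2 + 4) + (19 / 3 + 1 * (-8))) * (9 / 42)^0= 30875 / 189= 163.36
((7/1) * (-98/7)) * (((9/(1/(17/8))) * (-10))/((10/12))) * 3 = 67473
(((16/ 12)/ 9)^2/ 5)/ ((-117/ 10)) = -0.00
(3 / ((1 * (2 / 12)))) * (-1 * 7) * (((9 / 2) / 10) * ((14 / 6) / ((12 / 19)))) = -209.48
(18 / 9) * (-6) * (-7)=84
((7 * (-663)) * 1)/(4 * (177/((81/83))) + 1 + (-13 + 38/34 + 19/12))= -655452/101147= -6.48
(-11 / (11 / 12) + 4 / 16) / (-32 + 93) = -47 / 244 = -0.19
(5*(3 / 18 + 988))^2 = 878826025 / 36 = 24411834.03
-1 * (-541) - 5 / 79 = 42734 / 79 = 540.94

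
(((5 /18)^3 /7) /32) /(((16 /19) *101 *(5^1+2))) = 2375 /14777634816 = 0.00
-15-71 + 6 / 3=-84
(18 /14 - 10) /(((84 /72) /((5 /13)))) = -1830 /637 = -2.87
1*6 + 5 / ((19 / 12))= 174 / 19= 9.16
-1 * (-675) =675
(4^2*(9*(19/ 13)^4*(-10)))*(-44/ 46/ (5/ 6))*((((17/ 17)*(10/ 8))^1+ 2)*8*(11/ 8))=13624278624/ 50531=269622.18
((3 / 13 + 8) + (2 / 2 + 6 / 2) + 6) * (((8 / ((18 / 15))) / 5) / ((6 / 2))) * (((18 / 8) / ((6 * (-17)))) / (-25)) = 79 / 11050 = 0.01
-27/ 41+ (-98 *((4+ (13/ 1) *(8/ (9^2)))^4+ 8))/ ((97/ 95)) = -12940368641759339/ 171196809417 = -75587.67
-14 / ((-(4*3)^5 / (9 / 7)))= 1 / 13824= 0.00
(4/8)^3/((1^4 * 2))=1/16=0.06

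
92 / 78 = 46 / 39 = 1.18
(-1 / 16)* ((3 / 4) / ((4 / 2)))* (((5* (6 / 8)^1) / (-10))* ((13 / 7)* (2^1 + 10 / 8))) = 1521 / 28672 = 0.05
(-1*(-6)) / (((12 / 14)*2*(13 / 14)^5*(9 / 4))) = 7529536 / 3341637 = 2.25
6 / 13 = 0.46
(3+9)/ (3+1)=3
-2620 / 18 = -145.56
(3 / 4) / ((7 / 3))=9 / 28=0.32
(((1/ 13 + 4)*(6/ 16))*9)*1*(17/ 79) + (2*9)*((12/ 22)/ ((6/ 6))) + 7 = 1787557/ 90376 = 19.78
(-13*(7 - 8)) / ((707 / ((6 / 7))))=78 / 4949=0.02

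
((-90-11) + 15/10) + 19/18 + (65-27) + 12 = -436/9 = -48.44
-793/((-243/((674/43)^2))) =360240868/449307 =801.77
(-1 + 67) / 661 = 66 / 661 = 0.10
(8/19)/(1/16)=6.74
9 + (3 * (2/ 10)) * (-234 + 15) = -612/ 5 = -122.40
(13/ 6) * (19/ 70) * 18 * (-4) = -1482/ 35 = -42.34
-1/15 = -0.07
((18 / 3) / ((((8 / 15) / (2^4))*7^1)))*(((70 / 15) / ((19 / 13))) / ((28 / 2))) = 780 / 133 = 5.86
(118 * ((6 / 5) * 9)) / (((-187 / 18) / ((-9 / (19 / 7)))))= 7225848 / 17765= 406.75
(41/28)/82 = 0.02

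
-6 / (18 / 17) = -17 / 3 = -5.67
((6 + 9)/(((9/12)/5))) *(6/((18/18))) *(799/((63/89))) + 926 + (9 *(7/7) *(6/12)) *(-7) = 28481969/42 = 678142.12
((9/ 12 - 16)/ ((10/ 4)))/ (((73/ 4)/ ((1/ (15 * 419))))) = -122/ 2294025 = -0.00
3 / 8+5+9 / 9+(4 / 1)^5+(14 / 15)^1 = 123757 / 120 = 1031.31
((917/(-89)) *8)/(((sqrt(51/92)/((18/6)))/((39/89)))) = -572208 *sqrt(1173)/134657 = -145.54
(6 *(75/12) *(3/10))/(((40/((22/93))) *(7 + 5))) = 11/1984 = 0.01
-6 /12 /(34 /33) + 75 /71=2757 /4828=0.57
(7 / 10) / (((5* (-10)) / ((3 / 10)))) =-21 / 5000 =-0.00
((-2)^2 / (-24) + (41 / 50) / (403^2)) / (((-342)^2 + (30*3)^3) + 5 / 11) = -22330561 / 113348598906075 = -0.00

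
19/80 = 0.24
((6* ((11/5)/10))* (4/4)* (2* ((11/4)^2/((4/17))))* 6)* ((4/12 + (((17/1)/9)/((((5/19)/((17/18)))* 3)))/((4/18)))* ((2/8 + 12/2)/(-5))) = -128317717/19200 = -6683.21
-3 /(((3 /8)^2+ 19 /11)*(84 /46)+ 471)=-8096 /1280277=-0.01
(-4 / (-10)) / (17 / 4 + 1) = 8 / 105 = 0.08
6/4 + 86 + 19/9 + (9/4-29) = 2263/36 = 62.86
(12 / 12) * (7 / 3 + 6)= 25 / 3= 8.33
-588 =-588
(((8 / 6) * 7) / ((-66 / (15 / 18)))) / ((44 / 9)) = -35 / 1452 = -0.02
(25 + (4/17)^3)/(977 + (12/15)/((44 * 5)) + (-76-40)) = 33794475/1163280488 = 0.03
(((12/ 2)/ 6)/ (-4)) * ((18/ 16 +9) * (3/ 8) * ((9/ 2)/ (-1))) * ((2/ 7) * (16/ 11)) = 2187/ 1232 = 1.78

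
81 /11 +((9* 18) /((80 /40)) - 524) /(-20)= 6493 /220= 29.51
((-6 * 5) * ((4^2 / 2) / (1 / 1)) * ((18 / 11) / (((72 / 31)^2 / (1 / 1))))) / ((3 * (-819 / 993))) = 1590455 / 54054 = 29.42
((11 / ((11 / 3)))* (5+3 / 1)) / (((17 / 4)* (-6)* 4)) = -4 / 17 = -0.24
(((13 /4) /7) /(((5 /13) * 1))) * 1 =169 /140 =1.21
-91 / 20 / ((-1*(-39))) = -7 / 60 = -0.12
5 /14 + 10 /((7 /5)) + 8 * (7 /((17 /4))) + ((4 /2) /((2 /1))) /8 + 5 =3509 /136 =25.80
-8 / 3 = -2.67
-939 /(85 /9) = -8451 /85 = -99.42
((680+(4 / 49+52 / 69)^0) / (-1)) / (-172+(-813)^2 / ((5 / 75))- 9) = -681 / 9914354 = -0.00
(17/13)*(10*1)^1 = 170/13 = 13.08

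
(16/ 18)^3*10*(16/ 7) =81920/ 5103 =16.05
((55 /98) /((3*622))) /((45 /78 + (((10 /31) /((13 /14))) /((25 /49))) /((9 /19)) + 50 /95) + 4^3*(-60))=-6317025 /80599325216998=-0.00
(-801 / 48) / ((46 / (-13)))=3471 / 736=4.72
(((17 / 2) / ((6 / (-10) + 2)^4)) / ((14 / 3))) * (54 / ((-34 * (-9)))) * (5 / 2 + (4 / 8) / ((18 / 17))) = 66875 / 268912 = 0.25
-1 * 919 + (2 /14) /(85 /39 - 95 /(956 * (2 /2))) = -498874031 /542885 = -918.93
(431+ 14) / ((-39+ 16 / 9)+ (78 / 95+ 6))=-380475 / 25993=-14.64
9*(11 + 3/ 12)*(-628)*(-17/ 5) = 216189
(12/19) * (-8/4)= -24/19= -1.26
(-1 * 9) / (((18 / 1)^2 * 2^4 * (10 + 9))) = -1 / 10944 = -0.00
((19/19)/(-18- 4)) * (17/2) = -17/44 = -0.39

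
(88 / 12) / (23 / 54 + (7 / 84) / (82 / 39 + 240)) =7478064 / 434683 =17.20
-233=-233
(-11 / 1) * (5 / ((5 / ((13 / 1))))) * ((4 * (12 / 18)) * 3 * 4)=-4576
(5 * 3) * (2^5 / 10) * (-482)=-23136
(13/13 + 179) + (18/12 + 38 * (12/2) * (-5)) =-1917/2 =-958.50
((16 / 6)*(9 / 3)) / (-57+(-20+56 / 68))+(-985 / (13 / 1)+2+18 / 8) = -4823177 / 67340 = -71.62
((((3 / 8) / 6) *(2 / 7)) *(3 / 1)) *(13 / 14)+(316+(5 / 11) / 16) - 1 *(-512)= 3570673 / 4312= 828.08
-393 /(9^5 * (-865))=131 /17025795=0.00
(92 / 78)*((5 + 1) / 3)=92 / 39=2.36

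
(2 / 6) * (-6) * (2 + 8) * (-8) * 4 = 640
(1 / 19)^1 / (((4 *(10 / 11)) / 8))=11 / 95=0.12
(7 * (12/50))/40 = 21/500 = 0.04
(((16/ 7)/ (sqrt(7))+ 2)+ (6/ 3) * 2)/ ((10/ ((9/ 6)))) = 12 * sqrt(7)/ 245+ 9/ 10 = 1.03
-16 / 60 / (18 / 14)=-28 / 135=-0.21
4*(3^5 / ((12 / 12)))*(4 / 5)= 3888 / 5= 777.60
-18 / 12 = -3 / 2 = -1.50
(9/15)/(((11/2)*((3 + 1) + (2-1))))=6/275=0.02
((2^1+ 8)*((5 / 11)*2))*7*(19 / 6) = 6650 / 33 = 201.52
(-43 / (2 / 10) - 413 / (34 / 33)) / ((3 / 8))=-83756 / 51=-1642.27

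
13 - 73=-60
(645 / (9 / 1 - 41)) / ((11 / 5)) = -3225 / 352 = -9.16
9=9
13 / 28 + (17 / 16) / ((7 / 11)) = 239 / 112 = 2.13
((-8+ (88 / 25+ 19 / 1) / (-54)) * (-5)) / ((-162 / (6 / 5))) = -11363 / 36450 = -0.31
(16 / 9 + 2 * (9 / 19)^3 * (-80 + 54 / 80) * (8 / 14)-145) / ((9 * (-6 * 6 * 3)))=0.16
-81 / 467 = -0.17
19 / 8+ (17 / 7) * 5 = 813 / 56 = 14.52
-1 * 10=-10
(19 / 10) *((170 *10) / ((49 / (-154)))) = -71060 / 7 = -10151.43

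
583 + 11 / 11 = 584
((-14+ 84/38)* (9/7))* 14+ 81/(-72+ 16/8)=-283779/1330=-213.37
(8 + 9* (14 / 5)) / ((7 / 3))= 498 / 35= 14.23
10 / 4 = 5 / 2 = 2.50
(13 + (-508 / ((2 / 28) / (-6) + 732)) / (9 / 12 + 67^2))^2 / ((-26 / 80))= -8242657928573091883240 / 15851642207767224157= -519.99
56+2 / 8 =225 / 4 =56.25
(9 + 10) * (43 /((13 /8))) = 6536 /13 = 502.77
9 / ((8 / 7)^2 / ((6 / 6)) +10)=441 / 554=0.80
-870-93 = -963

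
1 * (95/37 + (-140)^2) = 725295/37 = 19602.57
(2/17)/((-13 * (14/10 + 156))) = -10/173927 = -0.00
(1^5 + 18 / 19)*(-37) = -1369 / 19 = -72.05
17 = 17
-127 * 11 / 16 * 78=-54483 / 8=-6810.38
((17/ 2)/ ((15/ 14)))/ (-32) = -119/ 480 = -0.25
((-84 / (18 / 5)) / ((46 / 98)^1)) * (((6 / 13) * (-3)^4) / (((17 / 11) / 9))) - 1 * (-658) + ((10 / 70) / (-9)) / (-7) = -22784580083 / 2241603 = -10164.41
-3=-3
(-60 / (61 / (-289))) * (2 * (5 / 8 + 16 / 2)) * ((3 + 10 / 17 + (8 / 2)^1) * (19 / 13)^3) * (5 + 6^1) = 171250744995 / 134017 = 1277828.52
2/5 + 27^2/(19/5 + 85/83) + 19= 1706869/10010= 170.52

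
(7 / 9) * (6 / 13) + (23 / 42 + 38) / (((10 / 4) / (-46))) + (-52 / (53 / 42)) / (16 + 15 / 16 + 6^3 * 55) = -1394643762968 / 1967277585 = -708.92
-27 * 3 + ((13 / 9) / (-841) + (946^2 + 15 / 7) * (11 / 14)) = 521509843597 / 741762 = 703068.97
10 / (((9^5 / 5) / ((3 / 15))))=10 / 59049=0.00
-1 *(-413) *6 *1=2478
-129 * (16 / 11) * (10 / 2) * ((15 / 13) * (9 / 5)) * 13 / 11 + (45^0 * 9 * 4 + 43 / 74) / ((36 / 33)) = -243829303 / 107448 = -2269.28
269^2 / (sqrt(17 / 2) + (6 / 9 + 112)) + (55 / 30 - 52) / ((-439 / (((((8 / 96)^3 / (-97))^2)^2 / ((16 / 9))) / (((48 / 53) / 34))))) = 13017838694770235434360891714282127 / 20255308493451661454502568919040 - 651249 * sqrt(34) / 228335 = 626.06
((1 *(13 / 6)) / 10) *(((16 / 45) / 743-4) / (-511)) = 434603 / 256279275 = 0.00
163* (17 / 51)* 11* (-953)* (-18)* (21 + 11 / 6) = 234095873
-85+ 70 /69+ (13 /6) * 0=-5795 /69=-83.99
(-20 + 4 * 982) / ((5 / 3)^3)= 105516 / 125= 844.13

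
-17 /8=-2.12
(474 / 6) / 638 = 79 / 638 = 0.12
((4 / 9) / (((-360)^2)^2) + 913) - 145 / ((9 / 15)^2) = 19281991680001 / 37791360000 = 510.22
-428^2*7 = -1282288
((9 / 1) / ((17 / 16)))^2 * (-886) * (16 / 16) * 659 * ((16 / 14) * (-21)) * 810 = 235364186972160 / 289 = 814408951460.76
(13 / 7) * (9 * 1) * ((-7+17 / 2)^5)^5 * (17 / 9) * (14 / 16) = 187250782686903 / 268435456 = 697563.52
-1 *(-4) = 4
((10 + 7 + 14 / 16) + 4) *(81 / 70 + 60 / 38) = 18195 / 304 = 59.85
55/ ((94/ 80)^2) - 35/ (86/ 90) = 304825/ 94987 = 3.21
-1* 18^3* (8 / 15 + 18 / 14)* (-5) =371304 / 7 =53043.43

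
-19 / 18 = -1.06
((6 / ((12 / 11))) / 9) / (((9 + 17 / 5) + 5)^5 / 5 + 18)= 171875 / 89720828226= 0.00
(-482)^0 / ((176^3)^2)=1 / 29721861554176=0.00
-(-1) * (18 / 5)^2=324 / 25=12.96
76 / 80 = 19 / 20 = 0.95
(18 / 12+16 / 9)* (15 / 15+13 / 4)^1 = 1003 / 72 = 13.93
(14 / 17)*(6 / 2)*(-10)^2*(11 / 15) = 3080 / 17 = 181.18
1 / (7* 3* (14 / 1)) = 1 / 294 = 0.00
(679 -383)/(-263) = -296/263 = -1.13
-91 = -91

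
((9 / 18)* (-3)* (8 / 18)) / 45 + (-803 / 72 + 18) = 7379 / 1080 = 6.83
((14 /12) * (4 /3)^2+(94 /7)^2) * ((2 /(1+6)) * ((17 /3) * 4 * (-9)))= -32818976 /3087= -10631.35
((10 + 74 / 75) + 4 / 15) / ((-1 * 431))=-844 / 32325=-0.03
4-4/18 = 34/9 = 3.78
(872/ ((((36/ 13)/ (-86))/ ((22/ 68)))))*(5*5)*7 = -234584350/ 153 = -1533231.05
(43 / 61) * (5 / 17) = 0.21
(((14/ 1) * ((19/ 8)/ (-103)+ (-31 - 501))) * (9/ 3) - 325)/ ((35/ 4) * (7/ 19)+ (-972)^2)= -177460513/ 7395794387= -0.02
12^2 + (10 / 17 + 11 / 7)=17393 / 119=146.16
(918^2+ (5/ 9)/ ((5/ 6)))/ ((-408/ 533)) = -673758371/ 612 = -1100912.37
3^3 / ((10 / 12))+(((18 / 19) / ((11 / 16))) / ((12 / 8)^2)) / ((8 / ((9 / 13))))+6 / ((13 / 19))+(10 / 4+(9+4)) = 1541143 / 27170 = 56.72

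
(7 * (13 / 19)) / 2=91 / 38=2.39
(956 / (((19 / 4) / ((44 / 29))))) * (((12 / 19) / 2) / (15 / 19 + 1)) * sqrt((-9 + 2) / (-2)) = 252384 * sqrt(14) / 9367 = 100.82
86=86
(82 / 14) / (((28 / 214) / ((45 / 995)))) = 39483 / 19502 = 2.02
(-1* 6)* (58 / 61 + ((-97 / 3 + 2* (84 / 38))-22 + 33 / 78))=4387967 / 15067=291.23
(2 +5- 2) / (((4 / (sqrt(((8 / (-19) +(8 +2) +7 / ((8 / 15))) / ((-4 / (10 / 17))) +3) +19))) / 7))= 35 *sqrt(107787) / 304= 37.80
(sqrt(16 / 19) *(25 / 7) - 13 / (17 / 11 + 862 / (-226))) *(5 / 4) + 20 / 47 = 125 *sqrt(19) / 133 + 17119 / 2256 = 11.68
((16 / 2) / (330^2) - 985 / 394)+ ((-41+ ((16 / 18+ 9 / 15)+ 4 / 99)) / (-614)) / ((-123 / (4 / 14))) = -35982604747 / 14392605150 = -2.50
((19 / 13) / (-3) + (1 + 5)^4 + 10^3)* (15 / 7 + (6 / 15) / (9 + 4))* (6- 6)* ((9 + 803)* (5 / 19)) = 0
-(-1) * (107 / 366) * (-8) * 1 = -428 / 183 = -2.34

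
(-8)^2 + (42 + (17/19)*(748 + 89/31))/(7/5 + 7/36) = 86499212/169043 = 511.70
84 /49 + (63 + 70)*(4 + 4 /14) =4002 /7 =571.71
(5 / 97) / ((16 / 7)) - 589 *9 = -8227117 / 1552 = -5300.98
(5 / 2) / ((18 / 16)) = 20 / 9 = 2.22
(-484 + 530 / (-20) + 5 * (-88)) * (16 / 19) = -15208 / 19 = -800.42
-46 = -46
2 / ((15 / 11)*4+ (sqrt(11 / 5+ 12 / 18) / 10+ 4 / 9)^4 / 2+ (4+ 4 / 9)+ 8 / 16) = 27178486093489401000000 / 141814440674595098159161 - 3490917043680000000*sqrt(645) / 141814440674595098159161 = 0.19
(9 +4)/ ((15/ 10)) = 26/ 3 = 8.67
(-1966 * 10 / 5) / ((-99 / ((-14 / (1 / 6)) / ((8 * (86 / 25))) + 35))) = 5401585 / 4257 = 1268.87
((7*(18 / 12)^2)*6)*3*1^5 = 567 / 2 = 283.50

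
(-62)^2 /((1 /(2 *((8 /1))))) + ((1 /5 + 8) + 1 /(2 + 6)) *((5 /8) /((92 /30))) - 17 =181022723 /2944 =61488.70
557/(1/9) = 5013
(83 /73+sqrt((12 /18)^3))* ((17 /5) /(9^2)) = 34* sqrt(6) /3645+1411 /29565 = 0.07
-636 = -636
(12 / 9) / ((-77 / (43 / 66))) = -86 / 7623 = -0.01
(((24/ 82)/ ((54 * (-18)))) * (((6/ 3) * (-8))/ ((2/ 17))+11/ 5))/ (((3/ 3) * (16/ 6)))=0.02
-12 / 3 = -4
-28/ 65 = -0.43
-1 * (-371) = 371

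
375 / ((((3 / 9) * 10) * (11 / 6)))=675 / 11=61.36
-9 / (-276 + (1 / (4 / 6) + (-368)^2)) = -18 / 270299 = -0.00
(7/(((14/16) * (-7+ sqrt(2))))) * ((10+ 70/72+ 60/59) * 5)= -85.85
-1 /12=-0.08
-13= -13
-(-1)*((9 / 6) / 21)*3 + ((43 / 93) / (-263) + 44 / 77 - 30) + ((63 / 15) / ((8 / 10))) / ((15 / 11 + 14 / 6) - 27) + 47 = 9247291073 / 526651188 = 17.56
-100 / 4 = -25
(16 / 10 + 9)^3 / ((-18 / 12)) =-297754 / 375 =-794.01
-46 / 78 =-23 / 39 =-0.59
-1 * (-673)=673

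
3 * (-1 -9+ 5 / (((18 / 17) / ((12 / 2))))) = 55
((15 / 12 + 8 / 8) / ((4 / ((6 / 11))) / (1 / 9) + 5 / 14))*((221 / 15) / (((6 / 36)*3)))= 4641 / 4645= 1.00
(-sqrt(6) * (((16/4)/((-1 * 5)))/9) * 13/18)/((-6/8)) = -104 * sqrt(6)/1215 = -0.21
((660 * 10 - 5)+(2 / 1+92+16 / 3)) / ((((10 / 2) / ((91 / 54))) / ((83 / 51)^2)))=12590012617 / 2106810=5975.87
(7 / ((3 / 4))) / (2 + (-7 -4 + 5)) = -7 / 3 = -2.33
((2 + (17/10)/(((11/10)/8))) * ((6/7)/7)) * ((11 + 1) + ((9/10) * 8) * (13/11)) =1069344/29645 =36.07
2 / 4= 1 / 2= 0.50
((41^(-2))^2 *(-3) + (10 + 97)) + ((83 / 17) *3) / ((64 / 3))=331074632779 / 3074427968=107.69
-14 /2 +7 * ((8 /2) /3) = 7 /3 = 2.33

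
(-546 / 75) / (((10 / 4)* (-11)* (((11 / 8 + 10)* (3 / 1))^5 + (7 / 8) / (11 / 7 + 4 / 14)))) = 22151168 / 3872230934081125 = 0.00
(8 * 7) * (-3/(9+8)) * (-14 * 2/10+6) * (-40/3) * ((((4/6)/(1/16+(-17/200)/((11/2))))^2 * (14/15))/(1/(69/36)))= 151465.80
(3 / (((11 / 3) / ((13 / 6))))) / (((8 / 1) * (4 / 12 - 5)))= -117 / 2464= -0.05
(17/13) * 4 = 68/13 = 5.23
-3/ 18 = -1/ 6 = -0.17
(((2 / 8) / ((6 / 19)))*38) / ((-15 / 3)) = -361 / 60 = -6.02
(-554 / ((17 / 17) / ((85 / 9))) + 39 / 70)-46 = -3324929 / 630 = -5277.67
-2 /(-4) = 0.50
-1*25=-25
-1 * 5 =-5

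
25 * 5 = 125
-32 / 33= -0.97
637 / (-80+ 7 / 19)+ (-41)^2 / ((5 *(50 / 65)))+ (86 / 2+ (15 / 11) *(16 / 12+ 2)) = 396607779 / 832150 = 476.61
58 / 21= 2.76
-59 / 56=-1.05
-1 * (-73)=73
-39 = -39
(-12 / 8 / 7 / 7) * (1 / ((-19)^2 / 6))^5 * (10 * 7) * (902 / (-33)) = 3188160 / 42917463804607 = 0.00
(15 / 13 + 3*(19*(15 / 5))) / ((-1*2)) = -1119 / 13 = -86.08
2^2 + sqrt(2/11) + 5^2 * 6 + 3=sqrt(22)/11 + 157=157.43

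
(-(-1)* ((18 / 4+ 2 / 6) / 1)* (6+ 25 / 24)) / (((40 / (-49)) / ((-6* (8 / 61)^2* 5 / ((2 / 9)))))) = 720447 / 7442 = 96.81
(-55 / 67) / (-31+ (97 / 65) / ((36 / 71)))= 128700 / 4398751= 0.03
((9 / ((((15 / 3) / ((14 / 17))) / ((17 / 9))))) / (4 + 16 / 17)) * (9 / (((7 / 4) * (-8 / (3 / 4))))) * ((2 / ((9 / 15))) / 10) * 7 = -51 / 80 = -0.64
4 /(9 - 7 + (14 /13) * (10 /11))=286 /213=1.34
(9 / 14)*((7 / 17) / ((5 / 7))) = 63 / 170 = 0.37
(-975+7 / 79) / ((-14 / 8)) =308072 / 553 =557.09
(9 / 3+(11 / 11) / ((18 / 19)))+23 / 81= 703 / 162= 4.34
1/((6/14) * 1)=7/3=2.33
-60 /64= -15 /16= -0.94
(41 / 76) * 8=82 / 19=4.32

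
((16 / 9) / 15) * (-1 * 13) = -208 / 135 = -1.54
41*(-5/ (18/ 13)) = -2665/ 18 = -148.06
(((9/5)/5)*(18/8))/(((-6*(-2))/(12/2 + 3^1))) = 243/400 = 0.61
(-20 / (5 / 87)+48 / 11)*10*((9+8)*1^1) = -642600 / 11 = -58418.18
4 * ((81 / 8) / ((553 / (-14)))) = -81 / 79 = -1.03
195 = 195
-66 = -66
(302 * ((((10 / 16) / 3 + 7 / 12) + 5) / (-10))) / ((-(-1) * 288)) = -20989 / 34560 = -0.61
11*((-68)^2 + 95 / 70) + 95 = 50973.93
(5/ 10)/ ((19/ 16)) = 0.42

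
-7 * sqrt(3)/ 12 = -1.01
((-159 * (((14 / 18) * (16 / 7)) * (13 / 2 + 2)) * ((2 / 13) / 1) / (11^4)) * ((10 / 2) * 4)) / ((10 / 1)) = -28832 / 570999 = -0.05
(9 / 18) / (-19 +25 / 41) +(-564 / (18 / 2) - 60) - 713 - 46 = -3988783 / 4524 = -881.69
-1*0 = 0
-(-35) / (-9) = -35 / 9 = -3.89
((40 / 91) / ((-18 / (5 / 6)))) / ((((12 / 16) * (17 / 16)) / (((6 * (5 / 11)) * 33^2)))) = -352000 / 4641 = -75.85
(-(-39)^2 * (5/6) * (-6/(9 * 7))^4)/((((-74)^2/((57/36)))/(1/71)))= -0.00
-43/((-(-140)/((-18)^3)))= 62694/35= 1791.26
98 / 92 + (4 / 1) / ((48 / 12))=95 / 46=2.07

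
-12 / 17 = -0.71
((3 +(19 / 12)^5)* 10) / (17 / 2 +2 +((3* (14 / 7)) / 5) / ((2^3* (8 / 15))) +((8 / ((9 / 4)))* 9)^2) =16112975 / 128743344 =0.13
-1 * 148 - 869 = -1017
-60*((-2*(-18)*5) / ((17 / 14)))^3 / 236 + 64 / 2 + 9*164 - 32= -826645.59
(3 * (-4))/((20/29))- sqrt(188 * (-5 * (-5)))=-10 * sqrt(47)- 87/5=-85.96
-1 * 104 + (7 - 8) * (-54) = -50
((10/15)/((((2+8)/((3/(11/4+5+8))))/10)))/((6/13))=52/189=0.28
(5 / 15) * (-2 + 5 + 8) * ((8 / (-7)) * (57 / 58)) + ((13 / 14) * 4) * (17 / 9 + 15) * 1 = 58.61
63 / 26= 2.42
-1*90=-90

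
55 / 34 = 1.62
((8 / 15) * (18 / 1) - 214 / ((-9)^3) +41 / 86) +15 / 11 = 40460597 / 3448170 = 11.73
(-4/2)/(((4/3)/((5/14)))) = -15/28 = -0.54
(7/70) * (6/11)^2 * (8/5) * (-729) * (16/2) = -277.62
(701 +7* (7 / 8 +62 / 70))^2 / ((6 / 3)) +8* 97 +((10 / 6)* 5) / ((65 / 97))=255204.71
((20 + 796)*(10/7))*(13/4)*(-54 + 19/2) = -1180140/7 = -168591.43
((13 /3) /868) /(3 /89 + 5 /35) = 1157 /40920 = 0.03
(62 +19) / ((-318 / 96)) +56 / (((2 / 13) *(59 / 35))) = 598756 / 3127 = 191.48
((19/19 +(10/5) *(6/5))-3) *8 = 16/5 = 3.20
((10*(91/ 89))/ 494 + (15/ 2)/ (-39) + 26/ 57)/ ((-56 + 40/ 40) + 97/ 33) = -412819/ 75533588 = -0.01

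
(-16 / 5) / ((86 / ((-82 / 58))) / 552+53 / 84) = -211232 / 34375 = -6.14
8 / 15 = 0.53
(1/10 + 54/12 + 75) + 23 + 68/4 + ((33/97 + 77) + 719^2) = 250821601/485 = 517157.94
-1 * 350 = -350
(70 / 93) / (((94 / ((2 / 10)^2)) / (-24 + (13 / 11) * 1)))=-0.01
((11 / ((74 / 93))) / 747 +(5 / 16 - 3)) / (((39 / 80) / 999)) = -5901465 / 1079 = -5469.38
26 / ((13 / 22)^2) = 74.46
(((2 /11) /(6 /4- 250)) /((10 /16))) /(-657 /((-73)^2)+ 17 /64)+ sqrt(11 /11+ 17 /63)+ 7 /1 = 4 * sqrt(35) /21+ 127094921 /18177775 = 8.12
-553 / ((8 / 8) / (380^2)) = -79853200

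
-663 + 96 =-567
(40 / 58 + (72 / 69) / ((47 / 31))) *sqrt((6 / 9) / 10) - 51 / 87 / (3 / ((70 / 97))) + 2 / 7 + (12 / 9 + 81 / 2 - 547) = -19888775 / 39382 + 43196 *sqrt(15) / 470235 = -504.67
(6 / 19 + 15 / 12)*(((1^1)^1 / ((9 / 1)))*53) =6307 / 684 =9.22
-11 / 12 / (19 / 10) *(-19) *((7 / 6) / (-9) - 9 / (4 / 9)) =-186.81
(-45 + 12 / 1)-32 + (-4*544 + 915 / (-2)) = -5397 / 2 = -2698.50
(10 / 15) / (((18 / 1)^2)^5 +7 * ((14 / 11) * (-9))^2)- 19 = -12312756234180005 / 648039801798954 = -19.00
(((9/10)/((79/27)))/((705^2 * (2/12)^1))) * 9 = 729/21813875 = 0.00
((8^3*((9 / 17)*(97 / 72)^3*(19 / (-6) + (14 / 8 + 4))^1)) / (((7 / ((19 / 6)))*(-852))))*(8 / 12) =-537564397 / 886942224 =-0.61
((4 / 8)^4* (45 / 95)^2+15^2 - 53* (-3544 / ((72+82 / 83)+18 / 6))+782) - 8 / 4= 2389812311 / 687344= 3476.88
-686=-686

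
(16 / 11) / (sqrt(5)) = 16*sqrt(5) / 55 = 0.65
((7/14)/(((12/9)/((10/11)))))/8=15/352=0.04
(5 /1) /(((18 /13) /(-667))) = -43355 /18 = -2408.61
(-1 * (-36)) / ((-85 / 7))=-252 / 85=-2.96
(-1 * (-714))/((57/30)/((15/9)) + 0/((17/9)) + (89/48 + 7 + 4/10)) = 856800/12473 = 68.69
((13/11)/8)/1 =13/88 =0.15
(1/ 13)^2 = 1/ 169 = 0.01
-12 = -12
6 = 6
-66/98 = -33/49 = -0.67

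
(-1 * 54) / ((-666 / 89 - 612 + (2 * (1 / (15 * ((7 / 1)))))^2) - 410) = 26493075 / 505077122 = 0.05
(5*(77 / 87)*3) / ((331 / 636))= 244860 / 9599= 25.51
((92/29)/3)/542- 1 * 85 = -2003999/23577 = -85.00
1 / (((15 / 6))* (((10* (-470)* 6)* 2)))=-1 / 141000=-0.00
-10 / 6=-1.67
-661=-661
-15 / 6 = -5 / 2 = -2.50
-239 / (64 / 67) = -16013 / 64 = -250.20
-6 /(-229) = 6 /229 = 0.03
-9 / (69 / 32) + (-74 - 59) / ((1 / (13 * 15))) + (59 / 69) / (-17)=-30426710 / 1173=-25939.22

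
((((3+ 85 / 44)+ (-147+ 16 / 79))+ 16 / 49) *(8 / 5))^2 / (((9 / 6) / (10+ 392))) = 623016373478406832 / 45328539025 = 13744461.81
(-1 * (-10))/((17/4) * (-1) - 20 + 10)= -40/57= -0.70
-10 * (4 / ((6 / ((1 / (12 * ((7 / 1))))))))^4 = -5 / 126023688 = -0.00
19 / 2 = 9.50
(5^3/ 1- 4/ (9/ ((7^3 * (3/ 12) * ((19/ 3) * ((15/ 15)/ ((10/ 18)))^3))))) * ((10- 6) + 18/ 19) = -15071396/ 2375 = -6345.85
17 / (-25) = -17 / 25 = -0.68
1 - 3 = -2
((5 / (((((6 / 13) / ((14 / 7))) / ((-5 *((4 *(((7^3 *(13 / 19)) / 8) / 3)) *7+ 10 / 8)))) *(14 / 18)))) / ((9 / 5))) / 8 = -101905375 / 38304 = -2660.44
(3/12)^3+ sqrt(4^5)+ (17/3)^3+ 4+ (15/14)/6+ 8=2735597/12096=226.16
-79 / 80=-0.99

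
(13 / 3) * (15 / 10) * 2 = 13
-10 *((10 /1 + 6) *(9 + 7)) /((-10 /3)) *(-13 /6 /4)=-416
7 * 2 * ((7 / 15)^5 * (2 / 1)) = 0.62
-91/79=-1.15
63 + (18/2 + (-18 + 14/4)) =115/2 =57.50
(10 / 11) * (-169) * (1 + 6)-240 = -14470 / 11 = -1315.45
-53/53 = -1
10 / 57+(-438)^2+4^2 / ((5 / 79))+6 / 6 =54747923 / 285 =192097.98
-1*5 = -5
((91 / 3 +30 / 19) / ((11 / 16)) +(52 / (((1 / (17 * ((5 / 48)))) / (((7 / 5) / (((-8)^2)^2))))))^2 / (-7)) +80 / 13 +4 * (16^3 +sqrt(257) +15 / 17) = 4 * sqrt(257) +1834532578573554413 / 111588887494656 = 16504.23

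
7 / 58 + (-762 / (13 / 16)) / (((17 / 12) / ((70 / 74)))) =-296939881 / 474266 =-626.10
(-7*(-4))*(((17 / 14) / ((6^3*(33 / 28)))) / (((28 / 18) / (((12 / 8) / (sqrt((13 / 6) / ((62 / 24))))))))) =17*sqrt(806) / 3432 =0.14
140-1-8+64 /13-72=831 /13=63.92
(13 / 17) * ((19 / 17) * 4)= 988 / 289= 3.42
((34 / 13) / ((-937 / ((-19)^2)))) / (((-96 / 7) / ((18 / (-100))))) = -128877 / 9744800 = -0.01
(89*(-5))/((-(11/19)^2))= 160645/121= 1327.64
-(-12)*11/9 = 44/3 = 14.67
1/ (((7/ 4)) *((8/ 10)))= 0.71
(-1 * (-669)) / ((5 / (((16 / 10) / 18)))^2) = 3568 / 16875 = 0.21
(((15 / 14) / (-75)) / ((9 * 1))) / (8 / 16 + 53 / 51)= -17 / 16485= -0.00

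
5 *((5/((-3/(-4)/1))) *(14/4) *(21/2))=1225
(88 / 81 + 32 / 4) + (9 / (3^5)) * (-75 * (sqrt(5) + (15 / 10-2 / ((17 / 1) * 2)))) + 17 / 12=35801 / 5508-25 * sqrt(5) / 9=0.29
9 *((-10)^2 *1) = 900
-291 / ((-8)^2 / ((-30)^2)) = -65475 / 16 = -4092.19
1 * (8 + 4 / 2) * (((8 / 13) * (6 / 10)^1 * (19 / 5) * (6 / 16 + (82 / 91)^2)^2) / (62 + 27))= 70491480765 / 317364919508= 0.22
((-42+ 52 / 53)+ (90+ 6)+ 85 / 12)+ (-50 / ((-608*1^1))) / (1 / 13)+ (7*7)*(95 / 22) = 274.72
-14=-14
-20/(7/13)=-260/7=-37.14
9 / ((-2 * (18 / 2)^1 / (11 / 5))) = -11 / 10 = -1.10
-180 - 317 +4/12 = -1490/3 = -496.67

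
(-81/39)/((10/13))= -27/10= -2.70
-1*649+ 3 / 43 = -27904 / 43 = -648.93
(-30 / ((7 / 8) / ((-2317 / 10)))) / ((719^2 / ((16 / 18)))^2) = 169472 / 7215714239067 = 0.00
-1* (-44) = 44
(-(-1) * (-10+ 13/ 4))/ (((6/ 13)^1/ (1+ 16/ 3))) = -741/ 8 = -92.62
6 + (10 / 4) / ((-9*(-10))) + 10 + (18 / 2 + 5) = 1081 / 36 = 30.03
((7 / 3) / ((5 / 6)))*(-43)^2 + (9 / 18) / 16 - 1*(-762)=950277 / 160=5939.23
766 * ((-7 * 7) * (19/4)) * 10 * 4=-7131460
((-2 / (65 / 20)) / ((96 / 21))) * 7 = -0.94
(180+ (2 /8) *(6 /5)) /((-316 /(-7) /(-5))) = -12621 /632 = -19.97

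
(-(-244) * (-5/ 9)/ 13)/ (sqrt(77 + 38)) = -244 * sqrt(115)/ 2691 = -0.97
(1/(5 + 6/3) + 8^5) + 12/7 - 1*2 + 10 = 229445/7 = 32777.86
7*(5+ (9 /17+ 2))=896 /17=52.71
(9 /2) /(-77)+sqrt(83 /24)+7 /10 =247 /385+sqrt(498) /12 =2.50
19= 19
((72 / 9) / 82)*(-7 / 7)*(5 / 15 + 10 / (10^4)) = -1003 / 30750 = -0.03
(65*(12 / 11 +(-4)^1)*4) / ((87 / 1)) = -8320 / 957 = -8.69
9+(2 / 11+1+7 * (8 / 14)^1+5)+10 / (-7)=1367 / 77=17.75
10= 10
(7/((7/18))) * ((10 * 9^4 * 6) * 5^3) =885735000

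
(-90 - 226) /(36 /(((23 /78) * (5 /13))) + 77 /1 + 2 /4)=-72680 /90833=-0.80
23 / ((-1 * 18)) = -23 / 18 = -1.28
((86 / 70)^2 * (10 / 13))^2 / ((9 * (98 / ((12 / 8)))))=3418801 / 1491201075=0.00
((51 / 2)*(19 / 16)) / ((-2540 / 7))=-6783 / 81280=-0.08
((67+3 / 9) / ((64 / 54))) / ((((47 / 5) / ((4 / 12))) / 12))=4545 / 188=24.18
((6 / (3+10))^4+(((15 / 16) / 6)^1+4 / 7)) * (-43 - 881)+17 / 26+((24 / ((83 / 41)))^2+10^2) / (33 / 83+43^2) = -519272634641843 / 727762841000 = -713.52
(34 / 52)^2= 289 / 676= 0.43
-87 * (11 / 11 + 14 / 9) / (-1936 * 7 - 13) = 667 / 40695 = 0.02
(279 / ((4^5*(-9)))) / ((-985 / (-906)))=-14043 / 504320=-0.03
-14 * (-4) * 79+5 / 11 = 4424.45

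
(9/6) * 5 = 15/2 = 7.50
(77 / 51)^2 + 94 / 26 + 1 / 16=3222997 / 541008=5.96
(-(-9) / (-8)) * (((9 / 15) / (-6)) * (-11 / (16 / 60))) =-297 / 64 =-4.64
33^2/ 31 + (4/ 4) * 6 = 1275/ 31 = 41.13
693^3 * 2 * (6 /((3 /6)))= 7987501368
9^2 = 81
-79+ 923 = 844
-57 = -57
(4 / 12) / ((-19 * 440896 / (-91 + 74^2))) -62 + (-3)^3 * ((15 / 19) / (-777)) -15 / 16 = -136493241477 / 2169649216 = -62.91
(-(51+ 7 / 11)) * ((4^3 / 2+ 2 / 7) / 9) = -185.24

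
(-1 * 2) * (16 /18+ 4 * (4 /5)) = -8.18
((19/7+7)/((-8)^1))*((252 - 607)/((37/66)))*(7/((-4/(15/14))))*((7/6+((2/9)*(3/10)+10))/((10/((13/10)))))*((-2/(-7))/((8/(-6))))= 523498833/1160320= 451.17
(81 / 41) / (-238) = -81 / 9758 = -0.01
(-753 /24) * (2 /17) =-251 /68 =-3.69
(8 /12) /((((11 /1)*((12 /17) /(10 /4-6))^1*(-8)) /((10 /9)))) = 595 /14256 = 0.04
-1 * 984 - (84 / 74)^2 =-985.29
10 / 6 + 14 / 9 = 29 / 9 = 3.22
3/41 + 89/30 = 3739/1230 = 3.04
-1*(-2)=2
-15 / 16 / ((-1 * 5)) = 3 / 16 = 0.19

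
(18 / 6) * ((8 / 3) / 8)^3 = 1 / 9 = 0.11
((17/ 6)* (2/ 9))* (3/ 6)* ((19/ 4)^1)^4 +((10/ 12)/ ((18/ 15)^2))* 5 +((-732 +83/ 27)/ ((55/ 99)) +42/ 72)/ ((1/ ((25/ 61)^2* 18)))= -65189777501/ 17146368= -3801.96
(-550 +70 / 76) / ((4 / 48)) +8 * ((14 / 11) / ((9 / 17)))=-12357634 / 1881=-6569.72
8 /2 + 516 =520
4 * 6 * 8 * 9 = 1728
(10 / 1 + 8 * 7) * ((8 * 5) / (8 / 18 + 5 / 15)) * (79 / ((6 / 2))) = 89382.86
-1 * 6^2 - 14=-50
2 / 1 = 2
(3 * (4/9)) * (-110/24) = -55/9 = -6.11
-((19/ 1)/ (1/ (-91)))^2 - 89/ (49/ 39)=-146486080/ 49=-2989511.84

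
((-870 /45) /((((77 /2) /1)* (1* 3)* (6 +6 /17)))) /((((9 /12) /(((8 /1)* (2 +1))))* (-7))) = 15776 /130977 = 0.12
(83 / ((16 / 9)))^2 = 2179.72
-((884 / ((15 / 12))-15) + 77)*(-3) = 11538 / 5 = 2307.60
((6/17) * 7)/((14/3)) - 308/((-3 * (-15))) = -4831/765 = -6.32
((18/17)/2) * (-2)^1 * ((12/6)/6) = -6/17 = -0.35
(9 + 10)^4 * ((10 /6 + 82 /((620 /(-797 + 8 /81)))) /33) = -339441765539 /828630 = -409642.14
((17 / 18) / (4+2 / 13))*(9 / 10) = 0.20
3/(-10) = -0.30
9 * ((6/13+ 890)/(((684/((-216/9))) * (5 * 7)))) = -69456/8645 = -8.03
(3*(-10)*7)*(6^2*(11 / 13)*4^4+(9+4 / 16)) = -42628425 / 26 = -1639554.81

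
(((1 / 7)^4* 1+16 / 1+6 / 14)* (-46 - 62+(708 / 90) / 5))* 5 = -8742.41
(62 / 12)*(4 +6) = 155 / 3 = 51.67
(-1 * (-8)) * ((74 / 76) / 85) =148 / 1615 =0.09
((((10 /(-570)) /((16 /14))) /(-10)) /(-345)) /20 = -7 /31464000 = -0.00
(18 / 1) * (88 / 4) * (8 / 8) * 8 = 3168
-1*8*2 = -16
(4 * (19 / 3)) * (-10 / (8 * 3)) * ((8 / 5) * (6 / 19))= -16 / 3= -5.33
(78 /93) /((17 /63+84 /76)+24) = 15561 /470797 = 0.03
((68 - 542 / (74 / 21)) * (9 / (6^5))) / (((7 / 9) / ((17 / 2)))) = -53975 / 49728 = -1.09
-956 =-956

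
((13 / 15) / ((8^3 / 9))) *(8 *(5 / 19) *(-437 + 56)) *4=-14859 / 304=-48.88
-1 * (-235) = 235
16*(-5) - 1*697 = -777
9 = 9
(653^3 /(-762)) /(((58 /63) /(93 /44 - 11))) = 2286312527247 /648208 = 3527127.91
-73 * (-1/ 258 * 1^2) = 73/ 258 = 0.28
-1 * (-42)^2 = -1764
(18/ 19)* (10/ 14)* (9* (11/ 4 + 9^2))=135675/ 266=510.06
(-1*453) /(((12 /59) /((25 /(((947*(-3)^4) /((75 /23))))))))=-5568125 /2352348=-2.37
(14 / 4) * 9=63 / 2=31.50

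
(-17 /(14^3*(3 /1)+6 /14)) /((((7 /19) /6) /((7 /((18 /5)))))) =-0.07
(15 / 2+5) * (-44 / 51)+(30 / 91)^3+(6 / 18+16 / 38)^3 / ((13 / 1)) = -25421927384977 / 2372453261451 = -10.72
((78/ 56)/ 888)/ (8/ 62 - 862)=-403/ 221438784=-0.00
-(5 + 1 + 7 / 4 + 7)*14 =-413 / 2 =-206.50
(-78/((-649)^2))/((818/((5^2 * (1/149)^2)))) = -975/3824593111009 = -0.00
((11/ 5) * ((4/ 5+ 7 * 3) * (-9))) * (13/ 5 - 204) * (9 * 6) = 586792998/ 125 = 4694343.98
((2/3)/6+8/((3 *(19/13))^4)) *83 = 116314291/10556001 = 11.02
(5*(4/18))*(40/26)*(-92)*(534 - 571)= 680800/117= 5818.80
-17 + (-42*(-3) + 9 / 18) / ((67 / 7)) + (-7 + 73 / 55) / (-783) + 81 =148545121 / 1923570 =77.22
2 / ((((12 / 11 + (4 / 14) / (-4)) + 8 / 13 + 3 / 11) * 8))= 1001 / 7638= 0.13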